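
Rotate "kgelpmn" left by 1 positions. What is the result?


Input: "kgelpmn", rotate left by 1
First 1 characters: "k"
Remaining characters: "gelpmn"
Concatenate remaining + first: "gelpmn" + "k" = "gelpmnk"

gelpmnk


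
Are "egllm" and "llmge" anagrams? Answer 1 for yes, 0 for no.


Strings: "egllm", "llmge"
Sorted first:  egllm
Sorted second: egllm
Sorted forms match => anagrams

1


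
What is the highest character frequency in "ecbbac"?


Input: ecbbac
Character counts:
  'a': 1
  'b': 2
  'c': 2
  'e': 1
Maximum frequency: 2

2


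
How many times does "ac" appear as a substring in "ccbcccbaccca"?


Searching for "ac" in "ccbcccbaccca"
Scanning each position:
  Position 0: "cc" => no
  Position 1: "cb" => no
  Position 2: "bc" => no
  Position 3: "cc" => no
  Position 4: "cc" => no
  Position 5: "cb" => no
  Position 6: "ba" => no
  Position 7: "ac" => MATCH
  Position 8: "cc" => no
  Position 9: "cc" => no
  Position 10: "ca" => no
Total occurrences: 1

1


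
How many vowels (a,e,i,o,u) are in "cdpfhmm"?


Input: cdpfhmm
Checking each character:
  'c' at position 0: consonant
  'd' at position 1: consonant
  'p' at position 2: consonant
  'f' at position 3: consonant
  'h' at position 4: consonant
  'm' at position 5: consonant
  'm' at position 6: consonant
Total vowels: 0

0


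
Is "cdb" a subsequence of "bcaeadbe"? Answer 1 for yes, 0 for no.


Check if "cdb" is a subsequence of "bcaeadbe"
Greedy scan:
  Position 0 ('b'): no match needed
  Position 1 ('c'): matches sub[0] = 'c'
  Position 2 ('a'): no match needed
  Position 3 ('e'): no match needed
  Position 4 ('a'): no match needed
  Position 5 ('d'): matches sub[1] = 'd'
  Position 6 ('b'): matches sub[2] = 'b'
  Position 7 ('e'): no match needed
All 3 characters matched => is a subsequence

1


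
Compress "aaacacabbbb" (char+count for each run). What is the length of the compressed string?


Input: aaacacabbbb
Runs:
  'a' x 3 => "a3"
  'c' x 1 => "c1"
  'a' x 1 => "a1"
  'c' x 1 => "c1"
  'a' x 1 => "a1"
  'b' x 4 => "b4"
Compressed: "a3c1a1c1a1b4"
Compressed length: 12

12


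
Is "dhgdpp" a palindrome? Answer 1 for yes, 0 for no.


Input: dhgdpp
Reversed: ppdghd
  Compare pos 0 ('d') with pos 5 ('p'): MISMATCH
  Compare pos 1 ('h') with pos 4 ('p'): MISMATCH
  Compare pos 2 ('g') with pos 3 ('d'): MISMATCH
Result: not a palindrome

0


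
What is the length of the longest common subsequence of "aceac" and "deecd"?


LCS of "aceac" and "deecd"
DP table:
           d    e    e    c    d
      0    0    0    0    0    0
  a   0    0    0    0    0    0
  c   0    0    0    0    1    1
  e   0    0    1    1    1    1
  a   0    0    1    1    1    1
  c   0    0    1    1    2    2
LCS length = dp[5][5] = 2

2


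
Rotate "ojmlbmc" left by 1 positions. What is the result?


Input: "ojmlbmc", rotate left by 1
First 1 characters: "o"
Remaining characters: "jmlbmc"
Concatenate remaining + first: "jmlbmc" + "o" = "jmlbmco"

jmlbmco


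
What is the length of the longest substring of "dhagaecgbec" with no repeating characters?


Input: "dhagaecgbec"
Sliding window (track last position of each char):
  Position 0 ('d'): window [0,0] length 1 -- new best
  Position 1 ('h'): window [0,1] length 2 -- new best
  Position 2 ('a'): window [0,2] length 3 -- new best
  Position 3 ('g'): window [0,3] length 4 -- new best
  Position 4 ('a'): repeat (last at 2), move window start to 3
  Position 4 ('a'): window [3,4] length 2
  Position 5 ('e'): window [3,5] length 3
  Position 6 ('c'): window [3,6] length 4
  Position 7 ('g'): repeat (last at 3), move window start to 4
  Position 7 ('g'): window [4,7] length 4
  Position 8 ('b'): window [4,8] length 5 -- new best
  Position 9 ('e'): repeat (last at 5), move window start to 6
  Position 9 ('e'): window [6,9] length 4
  Position 10 ('c'): repeat (last at 6), move window start to 7
  Position 10 ('c'): window [7,10] length 4
Longest substring with no repeats: "aecgb" with length 5

5


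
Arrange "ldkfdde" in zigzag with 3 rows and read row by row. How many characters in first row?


Zigzag "ldkfdde" into 3 rows:
Placing characters:
  'l' => row 0
  'd' => row 1
  'k' => row 2
  'f' => row 1
  'd' => row 0
  'd' => row 1
  'e' => row 2
Rows:
  Row 0: "ld"
  Row 1: "dfd"
  Row 2: "ke"
First row length: 2

2


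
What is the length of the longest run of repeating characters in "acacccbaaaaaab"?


Input: "acacccbaaaaaab"
Scanning for longest run:
  Position 1 ('c'): new char, reset run to 1
  Position 2 ('a'): new char, reset run to 1
  Position 3 ('c'): new char, reset run to 1
  Position 4 ('c'): continues run of 'c', length=2
  Position 5 ('c'): continues run of 'c', length=3
  Position 6 ('b'): new char, reset run to 1
  Position 7 ('a'): new char, reset run to 1
  Position 8 ('a'): continues run of 'a', length=2
  Position 9 ('a'): continues run of 'a', length=3
  Position 10 ('a'): continues run of 'a', length=4
  Position 11 ('a'): continues run of 'a', length=5
  Position 12 ('a'): continues run of 'a', length=6
  Position 13 ('b'): new char, reset run to 1
Longest run: 'a' with length 6

6


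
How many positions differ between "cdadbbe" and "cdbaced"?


Comparing "cdadbbe" and "cdbaced" position by position:
  Position 0: 'c' vs 'c' => same
  Position 1: 'd' vs 'd' => same
  Position 2: 'a' vs 'b' => DIFFER
  Position 3: 'd' vs 'a' => DIFFER
  Position 4: 'b' vs 'c' => DIFFER
  Position 5: 'b' vs 'e' => DIFFER
  Position 6: 'e' vs 'd' => DIFFER
Positions that differ: 5

5


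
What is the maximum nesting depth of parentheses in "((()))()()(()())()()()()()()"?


Input: "((()))()()(()())()()()()()()"
Tracking depth:
  Position 0 '(': depth becomes 1
  Position 1 '(': depth becomes 2
  Position 2 '(': depth becomes 3
  Position 3 ')': depth becomes 2
  Position 4 ')': depth becomes 1
  Position 5 ')': depth becomes 0
  Position 6 '(': depth becomes 1
  Position 7 ')': depth becomes 0
  Position 8 '(': depth becomes 1
  Position 9 ')': depth becomes 0
  Position 10 '(': depth becomes 1
  Position 11 '(': depth becomes 2
  Position 12 ')': depth becomes 1
  Position 13 '(': depth becomes 2
  Position 14 ')': depth becomes 1
  Position 15 ')': depth becomes 0
  Position 16 '(': depth becomes 1
  Position 17 ')': depth becomes 0
  Position 18 '(': depth becomes 1
  Position 19 ')': depth becomes 0
  Position 20 '(': depth becomes 1
  Position 21 ')': depth becomes 0
  Position 22 '(': depth becomes 1
  Position 23 ')': depth becomes 0
  Position 24 '(': depth becomes 1
  Position 25 ')': depth becomes 0
  Position 26 '(': depth becomes 1
  Position 27 ')': depth becomes 0
Maximum depth reached: 3

3


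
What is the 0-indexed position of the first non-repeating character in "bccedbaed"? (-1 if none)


Input: bccedbaed
Character frequencies:
  'a': 1
  'b': 2
  'c': 2
  'd': 2
  'e': 2
Scanning left to right for freq == 1:
  Position 0 ('b'): freq=2, skip
  Position 1 ('c'): freq=2, skip
  Position 2 ('c'): freq=2, skip
  Position 3 ('e'): freq=2, skip
  Position 4 ('d'): freq=2, skip
  Position 5 ('b'): freq=2, skip
  Position 6 ('a'): unique! => answer = 6

6


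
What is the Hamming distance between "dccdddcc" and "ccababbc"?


Comparing "dccdddcc" and "ccababbc" position by position:
  Position 0: 'd' vs 'c' => differ
  Position 1: 'c' vs 'c' => same
  Position 2: 'c' vs 'a' => differ
  Position 3: 'd' vs 'b' => differ
  Position 4: 'd' vs 'a' => differ
  Position 5: 'd' vs 'b' => differ
  Position 6: 'c' vs 'b' => differ
  Position 7: 'c' vs 'c' => same
Total differences (Hamming distance): 6

6


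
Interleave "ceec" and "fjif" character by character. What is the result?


Interleaving "ceec" and "fjif":
  Position 0: 'c' from first, 'f' from second => "cf"
  Position 1: 'e' from first, 'j' from second => "ej"
  Position 2: 'e' from first, 'i' from second => "ei"
  Position 3: 'c' from first, 'f' from second => "cf"
Result: cfejeicf

cfejeicf


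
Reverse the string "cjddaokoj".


Input: cjddaokoj
Reading characters right to left:
  Position 8: 'j'
  Position 7: 'o'
  Position 6: 'k'
  Position 5: 'o'
  Position 4: 'a'
  Position 3: 'd'
  Position 2: 'd'
  Position 1: 'j'
  Position 0: 'c'
Reversed: jokoaddjc

jokoaddjc


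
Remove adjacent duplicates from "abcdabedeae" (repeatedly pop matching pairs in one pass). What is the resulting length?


Input: abcdabedeae
Stack-based adjacent duplicate removal:
  Read 'a': push. Stack: a
  Read 'b': push. Stack: ab
  Read 'c': push. Stack: abc
  Read 'd': push. Stack: abcd
  Read 'a': push. Stack: abcda
  Read 'b': push. Stack: abcdab
  Read 'e': push. Stack: abcdabe
  Read 'd': push. Stack: abcdabed
  Read 'e': push. Stack: abcdabede
  Read 'a': push. Stack: abcdabedea
  Read 'e': push. Stack: abcdabedeae
Final stack: "abcdabedeae" (length 11)

11


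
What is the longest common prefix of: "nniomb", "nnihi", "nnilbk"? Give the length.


Words: nniomb, nnihi, nnilbk
  Position 0: all 'n' => match
  Position 1: all 'n' => match
  Position 2: all 'i' => match
  Position 3: ('o', 'h', 'l') => mismatch, stop
LCP = "nni" (length 3)

3


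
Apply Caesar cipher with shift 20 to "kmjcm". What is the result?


Caesar cipher: shift "kmjcm" by 20
  'k' (pos 10) + 20 = pos 4 = 'e'
  'm' (pos 12) + 20 = pos 6 = 'g'
  'j' (pos 9) + 20 = pos 3 = 'd'
  'c' (pos 2) + 20 = pos 22 = 'w'
  'm' (pos 12) + 20 = pos 6 = 'g'
Result: egdwg

egdwg


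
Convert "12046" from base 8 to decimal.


Input: "12046" in base 8
Positional expansion:
  Digit '1' (value 1) x 8^4 = 4096
  Digit '2' (value 2) x 8^3 = 1024
  Digit '0' (value 0) x 8^2 = 0
  Digit '4' (value 4) x 8^1 = 32
  Digit '6' (value 6) x 8^0 = 6
Sum = 5158

5158


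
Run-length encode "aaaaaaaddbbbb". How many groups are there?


Input: aaaaaaaddbbbb
Scanning for consecutive runs:
  Group 1: 'a' x 7 (positions 0-6)
  Group 2: 'd' x 2 (positions 7-8)
  Group 3: 'b' x 4 (positions 9-12)
Total groups: 3

3


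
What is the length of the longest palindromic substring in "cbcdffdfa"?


Input: "cbcdffdfa"
Checking substrings for palindromes:
  [3:7] "dffd" (len 4) => palindrome
  [0:3] "cbc" (len 3) => palindrome
  [5:8] "fdf" (len 3) => palindrome
  [4:6] "ff" (len 2) => palindrome
Longest palindromic substring: "dffd" with length 4

4


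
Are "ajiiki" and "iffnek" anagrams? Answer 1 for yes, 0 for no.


Strings: "ajiiki", "iffnek"
Sorted first:  aiiijk
Sorted second: effikn
Differ at position 0: 'a' vs 'e' => not anagrams

0


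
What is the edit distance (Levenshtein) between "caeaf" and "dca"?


Computing edit distance: "caeaf" -> "dca"
DP table:
           d    c    a
      0    1    2    3
  c   1    1    1    2
  a   2    2    2    1
  e   3    3    3    2
  a   4    4    4    3
  f   5    5    5    4
Edit distance = dp[5][3] = 4

4


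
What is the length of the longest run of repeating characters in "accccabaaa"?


Input: "accccabaaa"
Scanning for longest run:
  Position 1 ('c'): new char, reset run to 1
  Position 2 ('c'): continues run of 'c', length=2
  Position 3 ('c'): continues run of 'c', length=3
  Position 4 ('c'): continues run of 'c', length=4
  Position 5 ('a'): new char, reset run to 1
  Position 6 ('b'): new char, reset run to 1
  Position 7 ('a'): new char, reset run to 1
  Position 8 ('a'): continues run of 'a', length=2
  Position 9 ('a'): continues run of 'a', length=3
Longest run: 'c' with length 4

4


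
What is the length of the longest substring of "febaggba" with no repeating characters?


Input: "febaggba"
Sliding window (track last position of each char):
  Position 0 ('f'): window [0,0] length 1 -- new best
  Position 1 ('e'): window [0,1] length 2 -- new best
  Position 2 ('b'): window [0,2] length 3 -- new best
  Position 3 ('a'): window [0,3] length 4 -- new best
  Position 4 ('g'): window [0,4] length 5 -- new best
  Position 5 ('g'): repeat (last at 4), move window start to 5
  Position 5 ('g'): window [5,5] length 1
  Position 6 ('b'): window [5,6] length 2
  Position 7 ('a'): window [5,7] length 3
Longest substring with no repeats: "febag" with length 5

5


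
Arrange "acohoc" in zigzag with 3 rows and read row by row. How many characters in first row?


Zigzag "acohoc" into 3 rows:
Placing characters:
  'a' => row 0
  'c' => row 1
  'o' => row 2
  'h' => row 1
  'o' => row 0
  'c' => row 1
Rows:
  Row 0: "ao"
  Row 1: "chc"
  Row 2: "o"
First row length: 2

2


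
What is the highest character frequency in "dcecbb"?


Input: dcecbb
Character counts:
  'b': 2
  'c': 2
  'd': 1
  'e': 1
Maximum frequency: 2

2


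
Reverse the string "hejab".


Input: hejab
Reading characters right to left:
  Position 4: 'b'
  Position 3: 'a'
  Position 2: 'j'
  Position 1: 'e'
  Position 0: 'h'
Reversed: bajeh

bajeh


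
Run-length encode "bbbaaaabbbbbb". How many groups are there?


Input: bbbaaaabbbbbb
Scanning for consecutive runs:
  Group 1: 'b' x 3 (positions 0-2)
  Group 2: 'a' x 4 (positions 3-6)
  Group 3: 'b' x 6 (positions 7-12)
Total groups: 3

3


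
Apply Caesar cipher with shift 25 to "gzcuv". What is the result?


Caesar cipher: shift "gzcuv" by 25
  'g' (pos 6) + 25 = pos 5 = 'f'
  'z' (pos 25) + 25 = pos 24 = 'y'
  'c' (pos 2) + 25 = pos 1 = 'b'
  'u' (pos 20) + 25 = pos 19 = 't'
  'v' (pos 21) + 25 = pos 20 = 'u'
Result: fybtu

fybtu


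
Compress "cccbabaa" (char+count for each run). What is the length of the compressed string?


Input: cccbabaa
Runs:
  'c' x 3 => "c3"
  'b' x 1 => "b1"
  'a' x 1 => "a1"
  'b' x 1 => "b1"
  'a' x 2 => "a2"
Compressed: "c3b1a1b1a2"
Compressed length: 10

10


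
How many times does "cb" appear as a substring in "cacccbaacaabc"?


Searching for "cb" in "cacccbaacaabc"
Scanning each position:
  Position 0: "ca" => no
  Position 1: "ac" => no
  Position 2: "cc" => no
  Position 3: "cc" => no
  Position 4: "cb" => MATCH
  Position 5: "ba" => no
  Position 6: "aa" => no
  Position 7: "ac" => no
  Position 8: "ca" => no
  Position 9: "aa" => no
  Position 10: "ab" => no
  Position 11: "bc" => no
Total occurrences: 1

1


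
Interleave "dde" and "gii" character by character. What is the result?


Interleaving "dde" and "gii":
  Position 0: 'd' from first, 'g' from second => "dg"
  Position 1: 'd' from first, 'i' from second => "di"
  Position 2: 'e' from first, 'i' from second => "ei"
Result: dgdiei

dgdiei


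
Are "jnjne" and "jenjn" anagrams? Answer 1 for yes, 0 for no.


Strings: "jnjne", "jenjn"
Sorted first:  ejjnn
Sorted second: ejjnn
Sorted forms match => anagrams

1


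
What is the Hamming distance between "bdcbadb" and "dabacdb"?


Comparing "bdcbadb" and "dabacdb" position by position:
  Position 0: 'b' vs 'd' => differ
  Position 1: 'd' vs 'a' => differ
  Position 2: 'c' vs 'b' => differ
  Position 3: 'b' vs 'a' => differ
  Position 4: 'a' vs 'c' => differ
  Position 5: 'd' vs 'd' => same
  Position 6: 'b' vs 'b' => same
Total differences (Hamming distance): 5

5


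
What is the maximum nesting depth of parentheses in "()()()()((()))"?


Input: "()()()()((()))"
Tracking depth:
  Position 0 '(': depth becomes 1
  Position 1 ')': depth becomes 0
  Position 2 '(': depth becomes 1
  Position 3 ')': depth becomes 0
  Position 4 '(': depth becomes 1
  Position 5 ')': depth becomes 0
  Position 6 '(': depth becomes 1
  Position 7 ')': depth becomes 0
  Position 8 '(': depth becomes 1
  Position 9 '(': depth becomes 2
  Position 10 '(': depth becomes 3
  Position 11 ')': depth becomes 2
  Position 12 ')': depth becomes 1
  Position 13 ')': depth becomes 0
Maximum depth reached: 3

3


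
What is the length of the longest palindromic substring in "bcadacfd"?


Input: "bcadacfd"
Checking substrings for palindromes:
  [1:6] "cadac" (len 5) => palindrome
  [2:5] "ada" (len 3) => palindrome
Longest palindromic substring: "cadac" with length 5

5


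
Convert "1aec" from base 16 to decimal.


Input: "1aec" in base 16
Positional expansion:
  Digit '1' (value 1) x 16^3 = 4096
  Digit 'a' (value 10) x 16^2 = 2560
  Digit 'e' (value 14) x 16^1 = 224
  Digit 'c' (value 12) x 16^0 = 12
Sum = 6892

6892


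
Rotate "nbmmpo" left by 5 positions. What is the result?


Input: "nbmmpo", rotate left by 5
First 5 characters: "nbmmp"
Remaining characters: "o"
Concatenate remaining + first: "o" + "nbmmp" = "onbmmp"

onbmmp


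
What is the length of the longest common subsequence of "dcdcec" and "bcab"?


LCS of "dcdcec" and "bcab"
DP table:
           b    c    a    b
      0    0    0    0    0
  d   0    0    0    0    0
  c   0    0    1    1    1
  d   0    0    1    1    1
  c   0    0    1    1    1
  e   0    0    1    1    1
  c   0    0    1    1    1
LCS length = dp[6][4] = 1

1


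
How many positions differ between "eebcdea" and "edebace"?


Comparing "eebcdea" and "edebace" position by position:
  Position 0: 'e' vs 'e' => same
  Position 1: 'e' vs 'd' => DIFFER
  Position 2: 'b' vs 'e' => DIFFER
  Position 3: 'c' vs 'b' => DIFFER
  Position 4: 'd' vs 'a' => DIFFER
  Position 5: 'e' vs 'c' => DIFFER
  Position 6: 'a' vs 'e' => DIFFER
Positions that differ: 6

6


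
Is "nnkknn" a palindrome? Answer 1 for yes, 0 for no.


Input: nnkknn
Reversed: nnkknn
  Compare pos 0 ('n') with pos 5 ('n'): match
  Compare pos 1 ('n') with pos 4 ('n'): match
  Compare pos 2 ('k') with pos 3 ('k'): match
Result: palindrome

1


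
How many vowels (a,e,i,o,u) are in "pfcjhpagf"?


Input: pfcjhpagf
Checking each character:
  'p' at position 0: consonant
  'f' at position 1: consonant
  'c' at position 2: consonant
  'j' at position 3: consonant
  'h' at position 4: consonant
  'p' at position 5: consonant
  'a' at position 6: vowel (running total: 1)
  'g' at position 7: consonant
  'f' at position 8: consonant
Total vowels: 1

1


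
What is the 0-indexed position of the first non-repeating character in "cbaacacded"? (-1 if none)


Input: cbaacacded
Character frequencies:
  'a': 3
  'b': 1
  'c': 3
  'd': 2
  'e': 1
Scanning left to right for freq == 1:
  Position 0 ('c'): freq=3, skip
  Position 1 ('b'): unique! => answer = 1

1


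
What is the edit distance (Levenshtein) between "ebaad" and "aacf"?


Computing edit distance: "ebaad" -> "aacf"
DP table:
           a    a    c    f
      0    1    2    3    4
  e   1    1    2    3    4
  b   2    2    2    3    4
  a   3    2    2    3    4
  a   4    3    2    3    4
  d   5    4    3    3    4
Edit distance = dp[5][4] = 4

4


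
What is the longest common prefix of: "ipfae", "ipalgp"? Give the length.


Words: ipfae, ipalgp
  Position 0: all 'i' => match
  Position 1: all 'p' => match
  Position 2: ('f', 'a') => mismatch, stop
LCP = "ip" (length 2)

2


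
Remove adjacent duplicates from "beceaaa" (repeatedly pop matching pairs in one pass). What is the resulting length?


Input: beceaaa
Stack-based adjacent duplicate removal:
  Read 'b': push. Stack: b
  Read 'e': push. Stack: be
  Read 'c': push. Stack: bec
  Read 'e': push. Stack: bece
  Read 'a': push. Stack: becea
  Read 'a': matches stack top 'a' => pop. Stack: bece
  Read 'a': push. Stack: becea
Final stack: "becea" (length 5)

5


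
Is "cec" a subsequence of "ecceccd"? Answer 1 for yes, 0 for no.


Check if "cec" is a subsequence of "ecceccd"
Greedy scan:
  Position 0 ('e'): no match needed
  Position 1 ('c'): matches sub[0] = 'c'
  Position 2 ('c'): no match needed
  Position 3 ('e'): matches sub[1] = 'e'
  Position 4 ('c'): matches sub[2] = 'c'
  Position 5 ('c'): no match needed
  Position 6 ('d'): no match needed
All 3 characters matched => is a subsequence

1


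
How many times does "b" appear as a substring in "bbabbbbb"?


Searching for "b" in "bbabbbbb"
Scanning each position:
  Position 0: "b" => MATCH
  Position 1: "b" => MATCH
  Position 2: "a" => no
  Position 3: "b" => MATCH
  Position 4: "b" => MATCH
  Position 5: "b" => MATCH
  Position 6: "b" => MATCH
  Position 7: "b" => MATCH
Total occurrences: 7

7


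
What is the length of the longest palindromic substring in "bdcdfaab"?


Input: "bdcdfaab"
Checking substrings for palindromes:
  [1:4] "dcd" (len 3) => palindrome
  [5:7] "aa" (len 2) => palindrome
Longest palindromic substring: "dcd" with length 3

3


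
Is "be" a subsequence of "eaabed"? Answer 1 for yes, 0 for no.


Check if "be" is a subsequence of "eaabed"
Greedy scan:
  Position 0 ('e'): no match needed
  Position 1 ('a'): no match needed
  Position 2 ('a'): no match needed
  Position 3 ('b'): matches sub[0] = 'b'
  Position 4 ('e'): matches sub[1] = 'e'
  Position 5 ('d'): no match needed
All 2 characters matched => is a subsequence

1


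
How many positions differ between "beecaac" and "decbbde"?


Comparing "beecaac" and "decbbde" position by position:
  Position 0: 'b' vs 'd' => DIFFER
  Position 1: 'e' vs 'e' => same
  Position 2: 'e' vs 'c' => DIFFER
  Position 3: 'c' vs 'b' => DIFFER
  Position 4: 'a' vs 'b' => DIFFER
  Position 5: 'a' vs 'd' => DIFFER
  Position 6: 'c' vs 'e' => DIFFER
Positions that differ: 6

6


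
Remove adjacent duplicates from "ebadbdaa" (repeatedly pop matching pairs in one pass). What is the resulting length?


Input: ebadbdaa
Stack-based adjacent duplicate removal:
  Read 'e': push. Stack: e
  Read 'b': push. Stack: eb
  Read 'a': push. Stack: eba
  Read 'd': push. Stack: ebad
  Read 'b': push. Stack: ebadb
  Read 'd': push. Stack: ebadbd
  Read 'a': push. Stack: ebadbda
  Read 'a': matches stack top 'a' => pop. Stack: ebadbd
Final stack: "ebadbd" (length 6)

6


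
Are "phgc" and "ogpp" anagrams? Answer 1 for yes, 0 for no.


Strings: "phgc", "ogpp"
Sorted first:  cghp
Sorted second: gopp
Differ at position 0: 'c' vs 'g' => not anagrams

0


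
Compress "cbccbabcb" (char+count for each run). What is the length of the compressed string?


Input: cbccbabcb
Runs:
  'c' x 1 => "c1"
  'b' x 1 => "b1"
  'c' x 2 => "c2"
  'b' x 1 => "b1"
  'a' x 1 => "a1"
  'b' x 1 => "b1"
  'c' x 1 => "c1"
  'b' x 1 => "b1"
Compressed: "c1b1c2b1a1b1c1b1"
Compressed length: 16

16


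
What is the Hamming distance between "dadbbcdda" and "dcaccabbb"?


Comparing "dadbbcdda" and "dcaccabbb" position by position:
  Position 0: 'd' vs 'd' => same
  Position 1: 'a' vs 'c' => differ
  Position 2: 'd' vs 'a' => differ
  Position 3: 'b' vs 'c' => differ
  Position 4: 'b' vs 'c' => differ
  Position 5: 'c' vs 'a' => differ
  Position 6: 'd' vs 'b' => differ
  Position 7: 'd' vs 'b' => differ
  Position 8: 'a' vs 'b' => differ
Total differences (Hamming distance): 8

8


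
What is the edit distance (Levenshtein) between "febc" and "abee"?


Computing edit distance: "febc" -> "abee"
DP table:
           a    b    e    e
      0    1    2    3    4
  f   1    1    2    3    4
  e   2    2    2    2    3
  b   3    3    2    3    3
  c   4    4    3    3    4
Edit distance = dp[4][4] = 4

4


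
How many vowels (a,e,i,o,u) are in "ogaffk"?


Input: ogaffk
Checking each character:
  'o' at position 0: vowel (running total: 1)
  'g' at position 1: consonant
  'a' at position 2: vowel (running total: 2)
  'f' at position 3: consonant
  'f' at position 4: consonant
  'k' at position 5: consonant
Total vowels: 2

2


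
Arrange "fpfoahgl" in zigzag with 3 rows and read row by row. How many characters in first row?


Zigzag "fpfoahgl" into 3 rows:
Placing characters:
  'f' => row 0
  'p' => row 1
  'f' => row 2
  'o' => row 1
  'a' => row 0
  'h' => row 1
  'g' => row 2
  'l' => row 1
Rows:
  Row 0: "fa"
  Row 1: "pohl"
  Row 2: "fg"
First row length: 2

2


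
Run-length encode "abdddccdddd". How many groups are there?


Input: abdddccdddd
Scanning for consecutive runs:
  Group 1: 'a' x 1 (positions 0-0)
  Group 2: 'b' x 1 (positions 1-1)
  Group 3: 'd' x 3 (positions 2-4)
  Group 4: 'c' x 2 (positions 5-6)
  Group 5: 'd' x 4 (positions 7-10)
Total groups: 5

5


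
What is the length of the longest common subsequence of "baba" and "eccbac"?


LCS of "baba" and "eccbac"
DP table:
           e    c    c    b    a    c
      0    0    0    0    0    0    0
  b   0    0    0    0    1    1    1
  a   0    0    0    0    1    2    2
  b   0    0    0    0    1    2    2
  a   0    0    0    0    1    2    2
LCS length = dp[4][6] = 2

2


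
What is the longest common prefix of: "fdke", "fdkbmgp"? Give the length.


Words: fdke, fdkbmgp
  Position 0: all 'f' => match
  Position 1: all 'd' => match
  Position 2: all 'k' => match
  Position 3: ('e', 'b') => mismatch, stop
LCP = "fdk" (length 3)

3


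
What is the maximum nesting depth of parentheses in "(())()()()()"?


Input: "(())()()()()"
Tracking depth:
  Position 0 '(': depth becomes 1
  Position 1 '(': depth becomes 2
  Position 2 ')': depth becomes 1
  Position 3 ')': depth becomes 0
  Position 4 '(': depth becomes 1
  Position 5 ')': depth becomes 0
  Position 6 '(': depth becomes 1
  Position 7 ')': depth becomes 0
  Position 8 '(': depth becomes 1
  Position 9 ')': depth becomes 0
  Position 10 '(': depth becomes 1
  Position 11 ')': depth becomes 0
Maximum depth reached: 2

2


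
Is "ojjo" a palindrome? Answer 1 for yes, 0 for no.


Input: ojjo
Reversed: ojjo
  Compare pos 0 ('o') with pos 3 ('o'): match
  Compare pos 1 ('j') with pos 2 ('j'): match
Result: palindrome

1


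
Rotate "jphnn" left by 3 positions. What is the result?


Input: "jphnn", rotate left by 3
First 3 characters: "jph"
Remaining characters: "nn"
Concatenate remaining + first: "nn" + "jph" = "nnjph"

nnjph


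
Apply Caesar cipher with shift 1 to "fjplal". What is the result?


Caesar cipher: shift "fjplal" by 1
  'f' (pos 5) + 1 = pos 6 = 'g'
  'j' (pos 9) + 1 = pos 10 = 'k'
  'p' (pos 15) + 1 = pos 16 = 'q'
  'l' (pos 11) + 1 = pos 12 = 'm'
  'a' (pos 0) + 1 = pos 1 = 'b'
  'l' (pos 11) + 1 = pos 12 = 'm'
Result: gkqmbm

gkqmbm


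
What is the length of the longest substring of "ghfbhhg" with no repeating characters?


Input: "ghfbhhg"
Sliding window (track last position of each char):
  Position 0 ('g'): window [0,0] length 1 -- new best
  Position 1 ('h'): window [0,1] length 2 -- new best
  Position 2 ('f'): window [0,2] length 3 -- new best
  Position 3 ('b'): window [0,3] length 4 -- new best
  Position 4 ('h'): repeat (last at 1), move window start to 2
  Position 4 ('h'): window [2,4] length 3
  Position 5 ('h'): repeat (last at 4), move window start to 5
  Position 5 ('h'): window [5,5] length 1
  Position 6 ('g'): window [5,6] length 2
Longest substring with no repeats: "ghfb" with length 4

4


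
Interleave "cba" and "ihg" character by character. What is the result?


Interleaving "cba" and "ihg":
  Position 0: 'c' from first, 'i' from second => "ci"
  Position 1: 'b' from first, 'h' from second => "bh"
  Position 2: 'a' from first, 'g' from second => "ag"
Result: cibhag

cibhag


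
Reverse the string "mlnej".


Input: mlnej
Reading characters right to left:
  Position 4: 'j'
  Position 3: 'e'
  Position 2: 'n'
  Position 1: 'l'
  Position 0: 'm'
Reversed: jenlm

jenlm


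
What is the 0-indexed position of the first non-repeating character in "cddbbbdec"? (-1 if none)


Input: cddbbbdec
Character frequencies:
  'b': 3
  'c': 2
  'd': 3
  'e': 1
Scanning left to right for freq == 1:
  Position 0 ('c'): freq=2, skip
  Position 1 ('d'): freq=3, skip
  Position 2 ('d'): freq=3, skip
  Position 3 ('b'): freq=3, skip
  Position 4 ('b'): freq=3, skip
  Position 5 ('b'): freq=3, skip
  Position 6 ('d'): freq=3, skip
  Position 7 ('e'): unique! => answer = 7

7


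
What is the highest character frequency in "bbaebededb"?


Input: bbaebededb
Character counts:
  'a': 1
  'b': 4
  'd': 2
  'e': 3
Maximum frequency: 4

4


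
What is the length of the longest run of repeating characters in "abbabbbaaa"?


Input: "abbabbbaaa"
Scanning for longest run:
  Position 1 ('b'): new char, reset run to 1
  Position 2 ('b'): continues run of 'b', length=2
  Position 3 ('a'): new char, reset run to 1
  Position 4 ('b'): new char, reset run to 1
  Position 5 ('b'): continues run of 'b', length=2
  Position 6 ('b'): continues run of 'b', length=3
  Position 7 ('a'): new char, reset run to 1
  Position 8 ('a'): continues run of 'a', length=2
  Position 9 ('a'): continues run of 'a', length=3
Longest run: 'b' with length 3

3


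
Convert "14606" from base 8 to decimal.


Input: "14606" in base 8
Positional expansion:
  Digit '1' (value 1) x 8^4 = 4096
  Digit '4' (value 4) x 8^3 = 2048
  Digit '6' (value 6) x 8^2 = 384
  Digit '0' (value 0) x 8^1 = 0
  Digit '6' (value 6) x 8^0 = 6
Sum = 6534

6534


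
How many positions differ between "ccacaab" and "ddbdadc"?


Comparing "ccacaab" and "ddbdadc" position by position:
  Position 0: 'c' vs 'd' => DIFFER
  Position 1: 'c' vs 'd' => DIFFER
  Position 2: 'a' vs 'b' => DIFFER
  Position 3: 'c' vs 'd' => DIFFER
  Position 4: 'a' vs 'a' => same
  Position 5: 'a' vs 'd' => DIFFER
  Position 6: 'b' vs 'c' => DIFFER
Positions that differ: 6

6


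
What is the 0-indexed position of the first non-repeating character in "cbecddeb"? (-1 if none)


Input: cbecddeb
Character frequencies:
  'b': 2
  'c': 2
  'd': 2
  'e': 2
Scanning left to right for freq == 1:
  Position 0 ('c'): freq=2, skip
  Position 1 ('b'): freq=2, skip
  Position 2 ('e'): freq=2, skip
  Position 3 ('c'): freq=2, skip
  Position 4 ('d'): freq=2, skip
  Position 5 ('d'): freq=2, skip
  Position 6 ('e'): freq=2, skip
  Position 7 ('b'): freq=2, skip
  No unique character found => answer = -1

-1


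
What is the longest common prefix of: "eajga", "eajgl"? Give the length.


Words: eajga, eajgl
  Position 0: all 'e' => match
  Position 1: all 'a' => match
  Position 2: all 'j' => match
  Position 3: all 'g' => match
  Position 4: ('a', 'l') => mismatch, stop
LCP = "eajg" (length 4)

4


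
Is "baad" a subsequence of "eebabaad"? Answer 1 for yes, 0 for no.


Check if "baad" is a subsequence of "eebabaad"
Greedy scan:
  Position 0 ('e'): no match needed
  Position 1 ('e'): no match needed
  Position 2 ('b'): matches sub[0] = 'b'
  Position 3 ('a'): matches sub[1] = 'a'
  Position 4 ('b'): no match needed
  Position 5 ('a'): matches sub[2] = 'a'
  Position 6 ('a'): no match needed
  Position 7 ('d'): matches sub[3] = 'd'
All 4 characters matched => is a subsequence

1


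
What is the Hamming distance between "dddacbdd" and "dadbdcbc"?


Comparing "dddacbdd" and "dadbdcbc" position by position:
  Position 0: 'd' vs 'd' => same
  Position 1: 'd' vs 'a' => differ
  Position 2: 'd' vs 'd' => same
  Position 3: 'a' vs 'b' => differ
  Position 4: 'c' vs 'd' => differ
  Position 5: 'b' vs 'c' => differ
  Position 6: 'd' vs 'b' => differ
  Position 7: 'd' vs 'c' => differ
Total differences (Hamming distance): 6

6


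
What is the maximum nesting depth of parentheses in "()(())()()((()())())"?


Input: "()(())()()((()())())"
Tracking depth:
  Position 0 '(': depth becomes 1
  Position 1 ')': depth becomes 0
  Position 2 '(': depth becomes 1
  Position 3 '(': depth becomes 2
  Position 4 ')': depth becomes 1
  Position 5 ')': depth becomes 0
  Position 6 '(': depth becomes 1
  Position 7 ')': depth becomes 0
  Position 8 '(': depth becomes 1
  Position 9 ')': depth becomes 0
  Position 10 '(': depth becomes 1
  Position 11 '(': depth becomes 2
  Position 12 '(': depth becomes 3
  Position 13 ')': depth becomes 2
  Position 14 '(': depth becomes 3
  Position 15 ')': depth becomes 2
  Position 16 ')': depth becomes 1
  Position 17 '(': depth becomes 2
  Position 18 ')': depth becomes 1
  Position 19 ')': depth becomes 0
Maximum depth reached: 3

3


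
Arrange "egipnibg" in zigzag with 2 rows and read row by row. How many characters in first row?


Zigzag "egipnibg" into 2 rows:
Placing characters:
  'e' => row 0
  'g' => row 1
  'i' => row 0
  'p' => row 1
  'n' => row 0
  'i' => row 1
  'b' => row 0
  'g' => row 1
Rows:
  Row 0: "einb"
  Row 1: "gpig"
First row length: 4

4


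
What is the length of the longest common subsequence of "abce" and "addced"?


LCS of "abce" and "addced"
DP table:
           a    d    d    c    e    d
      0    0    0    0    0    0    0
  a   0    1    1    1    1    1    1
  b   0    1    1    1    1    1    1
  c   0    1    1    1    2    2    2
  e   0    1    1    1    2    3    3
LCS length = dp[4][6] = 3

3


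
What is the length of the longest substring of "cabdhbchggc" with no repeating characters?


Input: "cabdhbchggc"
Sliding window (track last position of each char):
  Position 0 ('c'): window [0,0] length 1 -- new best
  Position 1 ('a'): window [0,1] length 2 -- new best
  Position 2 ('b'): window [0,2] length 3 -- new best
  Position 3 ('d'): window [0,3] length 4 -- new best
  Position 4 ('h'): window [0,4] length 5 -- new best
  Position 5 ('b'): repeat (last at 2), move window start to 3
  Position 5 ('b'): window [3,5] length 3
  Position 6 ('c'): window [3,6] length 4
  Position 7 ('h'): repeat (last at 4), move window start to 5
  Position 7 ('h'): window [5,7] length 3
  Position 8 ('g'): window [5,8] length 4
  Position 9 ('g'): repeat (last at 8), move window start to 9
  Position 9 ('g'): window [9,9] length 1
  Position 10 ('c'): window [9,10] length 2
Longest substring with no repeats: "cabdh" with length 5

5


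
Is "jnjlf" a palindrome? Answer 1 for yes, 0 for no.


Input: jnjlf
Reversed: fljnj
  Compare pos 0 ('j') with pos 4 ('f'): MISMATCH
  Compare pos 1 ('n') with pos 3 ('l'): MISMATCH
Result: not a palindrome

0


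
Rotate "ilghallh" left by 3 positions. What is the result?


Input: "ilghallh", rotate left by 3
First 3 characters: "ilg"
Remaining characters: "hallh"
Concatenate remaining + first: "hallh" + "ilg" = "hallhilg"

hallhilg


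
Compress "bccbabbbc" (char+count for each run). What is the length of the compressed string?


Input: bccbabbbc
Runs:
  'b' x 1 => "b1"
  'c' x 2 => "c2"
  'b' x 1 => "b1"
  'a' x 1 => "a1"
  'b' x 3 => "b3"
  'c' x 1 => "c1"
Compressed: "b1c2b1a1b3c1"
Compressed length: 12

12


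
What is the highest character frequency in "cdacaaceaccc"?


Input: cdacaaceaccc
Character counts:
  'a': 4
  'c': 6
  'd': 1
  'e': 1
Maximum frequency: 6

6


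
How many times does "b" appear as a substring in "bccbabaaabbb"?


Searching for "b" in "bccbabaaabbb"
Scanning each position:
  Position 0: "b" => MATCH
  Position 1: "c" => no
  Position 2: "c" => no
  Position 3: "b" => MATCH
  Position 4: "a" => no
  Position 5: "b" => MATCH
  Position 6: "a" => no
  Position 7: "a" => no
  Position 8: "a" => no
  Position 9: "b" => MATCH
  Position 10: "b" => MATCH
  Position 11: "b" => MATCH
Total occurrences: 6

6


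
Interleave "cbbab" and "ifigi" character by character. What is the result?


Interleaving "cbbab" and "ifigi":
  Position 0: 'c' from first, 'i' from second => "ci"
  Position 1: 'b' from first, 'f' from second => "bf"
  Position 2: 'b' from first, 'i' from second => "bi"
  Position 3: 'a' from first, 'g' from second => "ag"
  Position 4: 'b' from first, 'i' from second => "bi"
Result: cibfbiagbi

cibfbiagbi


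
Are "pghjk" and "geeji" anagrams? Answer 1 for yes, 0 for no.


Strings: "pghjk", "geeji"
Sorted first:  ghjkp
Sorted second: eegij
Differ at position 0: 'g' vs 'e' => not anagrams

0


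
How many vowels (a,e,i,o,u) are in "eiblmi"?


Input: eiblmi
Checking each character:
  'e' at position 0: vowel (running total: 1)
  'i' at position 1: vowel (running total: 2)
  'b' at position 2: consonant
  'l' at position 3: consonant
  'm' at position 4: consonant
  'i' at position 5: vowel (running total: 3)
Total vowels: 3

3


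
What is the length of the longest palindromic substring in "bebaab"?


Input: "bebaab"
Checking substrings for palindromes:
  [2:6] "baab" (len 4) => palindrome
  [0:3] "beb" (len 3) => palindrome
  [3:5] "aa" (len 2) => palindrome
Longest palindromic substring: "baab" with length 4

4


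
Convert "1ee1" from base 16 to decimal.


Input: "1ee1" in base 16
Positional expansion:
  Digit '1' (value 1) x 16^3 = 4096
  Digit 'e' (value 14) x 16^2 = 3584
  Digit 'e' (value 14) x 16^1 = 224
  Digit '1' (value 1) x 16^0 = 1
Sum = 7905

7905


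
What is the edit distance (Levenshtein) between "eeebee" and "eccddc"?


Computing edit distance: "eeebee" -> "eccddc"
DP table:
           e    c    c    d    d    c
      0    1    2    3    4    5    6
  e   1    0    1    2    3    4    5
  e   2    1    1    2    3    4    5
  e   3    2    2    2    3    4    5
  b   4    3    3    3    3    4    5
  e   5    4    4    4    4    4    5
  e   6    5    5    5    5    5    5
Edit distance = dp[6][6] = 5

5


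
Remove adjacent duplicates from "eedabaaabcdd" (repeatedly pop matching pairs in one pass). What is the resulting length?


Input: eedabaaabcdd
Stack-based adjacent duplicate removal:
  Read 'e': push. Stack: e
  Read 'e': matches stack top 'e' => pop. Stack: (empty)
  Read 'd': push. Stack: d
  Read 'a': push. Stack: da
  Read 'b': push. Stack: dab
  Read 'a': push. Stack: daba
  Read 'a': matches stack top 'a' => pop. Stack: dab
  Read 'a': push. Stack: daba
  Read 'b': push. Stack: dabab
  Read 'c': push. Stack: dababc
  Read 'd': push. Stack: dababcd
  Read 'd': matches stack top 'd' => pop. Stack: dababc
Final stack: "dababc" (length 6)

6


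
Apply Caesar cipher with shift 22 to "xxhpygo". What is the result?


Caesar cipher: shift "xxhpygo" by 22
  'x' (pos 23) + 22 = pos 19 = 't'
  'x' (pos 23) + 22 = pos 19 = 't'
  'h' (pos 7) + 22 = pos 3 = 'd'
  'p' (pos 15) + 22 = pos 11 = 'l'
  'y' (pos 24) + 22 = pos 20 = 'u'
  'g' (pos 6) + 22 = pos 2 = 'c'
  'o' (pos 14) + 22 = pos 10 = 'k'
Result: ttdluck

ttdluck


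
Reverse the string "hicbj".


Input: hicbj
Reading characters right to left:
  Position 4: 'j'
  Position 3: 'b'
  Position 2: 'c'
  Position 1: 'i'
  Position 0: 'h'
Reversed: jbcih

jbcih


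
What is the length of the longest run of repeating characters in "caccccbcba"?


Input: "caccccbcba"
Scanning for longest run:
  Position 1 ('a'): new char, reset run to 1
  Position 2 ('c'): new char, reset run to 1
  Position 3 ('c'): continues run of 'c', length=2
  Position 4 ('c'): continues run of 'c', length=3
  Position 5 ('c'): continues run of 'c', length=4
  Position 6 ('b'): new char, reset run to 1
  Position 7 ('c'): new char, reset run to 1
  Position 8 ('b'): new char, reset run to 1
  Position 9 ('a'): new char, reset run to 1
Longest run: 'c' with length 4

4


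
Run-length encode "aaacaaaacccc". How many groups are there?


Input: aaacaaaacccc
Scanning for consecutive runs:
  Group 1: 'a' x 3 (positions 0-2)
  Group 2: 'c' x 1 (positions 3-3)
  Group 3: 'a' x 4 (positions 4-7)
  Group 4: 'c' x 4 (positions 8-11)
Total groups: 4

4


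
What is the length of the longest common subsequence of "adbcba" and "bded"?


LCS of "adbcba" and "bded"
DP table:
           b    d    e    d
      0    0    0    0    0
  a   0    0    0    0    0
  d   0    0    1    1    1
  b   0    1    1    1    1
  c   0    1    1    1    1
  b   0    1    1    1    1
  a   0    1    1    1    1
LCS length = dp[6][4] = 1

1


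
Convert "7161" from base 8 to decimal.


Input: "7161" in base 8
Positional expansion:
  Digit '7' (value 7) x 8^3 = 3584
  Digit '1' (value 1) x 8^2 = 64
  Digit '6' (value 6) x 8^1 = 48
  Digit '1' (value 1) x 8^0 = 1
Sum = 3697

3697


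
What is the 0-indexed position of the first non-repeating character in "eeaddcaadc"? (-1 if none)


Input: eeaddcaadc
Character frequencies:
  'a': 3
  'c': 2
  'd': 3
  'e': 2
Scanning left to right for freq == 1:
  Position 0 ('e'): freq=2, skip
  Position 1 ('e'): freq=2, skip
  Position 2 ('a'): freq=3, skip
  Position 3 ('d'): freq=3, skip
  Position 4 ('d'): freq=3, skip
  Position 5 ('c'): freq=2, skip
  Position 6 ('a'): freq=3, skip
  Position 7 ('a'): freq=3, skip
  Position 8 ('d'): freq=3, skip
  Position 9 ('c'): freq=2, skip
  No unique character found => answer = -1

-1


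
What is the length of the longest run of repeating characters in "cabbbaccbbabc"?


Input: "cabbbaccbbabc"
Scanning for longest run:
  Position 1 ('a'): new char, reset run to 1
  Position 2 ('b'): new char, reset run to 1
  Position 3 ('b'): continues run of 'b', length=2
  Position 4 ('b'): continues run of 'b', length=3
  Position 5 ('a'): new char, reset run to 1
  Position 6 ('c'): new char, reset run to 1
  Position 7 ('c'): continues run of 'c', length=2
  Position 8 ('b'): new char, reset run to 1
  Position 9 ('b'): continues run of 'b', length=2
  Position 10 ('a'): new char, reset run to 1
  Position 11 ('b'): new char, reset run to 1
  Position 12 ('c'): new char, reset run to 1
Longest run: 'b' with length 3

3
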